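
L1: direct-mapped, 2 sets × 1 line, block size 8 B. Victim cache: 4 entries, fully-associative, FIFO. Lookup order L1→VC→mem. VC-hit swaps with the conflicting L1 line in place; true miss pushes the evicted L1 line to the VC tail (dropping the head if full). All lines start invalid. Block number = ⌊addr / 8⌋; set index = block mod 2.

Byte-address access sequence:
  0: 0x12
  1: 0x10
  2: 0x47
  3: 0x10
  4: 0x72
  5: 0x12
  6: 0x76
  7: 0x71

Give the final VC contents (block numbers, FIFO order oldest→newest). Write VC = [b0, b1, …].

VC = [8, 2]

#0 0x12→b2/s0 MISS; vc=[]
#1 0x10→b2/s0 L1-HIT; vc=[]
#2 0x47→b8/s0 MISS; vc=[2]
#3 0x10→b2/s0 VC-HIT; vc=[8]
#4 0x72→b14/s0 MISS; vc=[8,2]
#5 0x12→b2/s0 VC-HIT; vc=[8,14]
#6 0x76→b14/s0 VC-HIT; vc=[8,2]
#7 0x71→b14/s0 L1-HIT; vc=[8,2]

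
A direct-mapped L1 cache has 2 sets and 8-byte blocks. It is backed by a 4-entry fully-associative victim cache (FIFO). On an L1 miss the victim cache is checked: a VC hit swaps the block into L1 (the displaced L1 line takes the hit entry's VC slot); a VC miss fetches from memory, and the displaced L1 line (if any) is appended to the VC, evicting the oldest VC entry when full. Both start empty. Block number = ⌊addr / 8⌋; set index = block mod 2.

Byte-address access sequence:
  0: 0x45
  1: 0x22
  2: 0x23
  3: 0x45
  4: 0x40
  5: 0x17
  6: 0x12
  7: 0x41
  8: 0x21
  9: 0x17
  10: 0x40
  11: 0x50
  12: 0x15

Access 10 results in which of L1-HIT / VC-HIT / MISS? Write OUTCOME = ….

0: 0x45 (blk 8, set 0) → MISS  vc=[]
1: 0x22 (blk 4, set 0) → MISS  vc=[8]
2: 0x23 (blk 4, set 0) → L1-HIT  vc=[8]
3: 0x45 (blk 8, set 0) → VC-HIT  vc=[4]
4: 0x40 (blk 8, set 0) → L1-HIT  vc=[4]
5: 0x17 (blk 2, set 0) → MISS  vc=[4, 8]
6: 0x12 (blk 2, set 0) → L1-HIT  vc=[4, 8]
7: 0x41 (blk 8, set 0) → VC-HIT  vc=[4, 2]
8: 0x21 (blk 4, set 0) → VC-HIT  vc=[8, 2]
9: 0x17 (blk 2, set 0) → VC-HIT  vc=[8, 4]
10: 0x40 (blk 8, set 0) → VC-HIT  vc=[2, 4]
11: 0x50 (blk 10, set 0) → MISS  vc=[2, 4, 8]
12: 0x15 (blk 2, set 0) → VC-HIT  vc=[10, 4, 8]

OUTCOME = VC-HIT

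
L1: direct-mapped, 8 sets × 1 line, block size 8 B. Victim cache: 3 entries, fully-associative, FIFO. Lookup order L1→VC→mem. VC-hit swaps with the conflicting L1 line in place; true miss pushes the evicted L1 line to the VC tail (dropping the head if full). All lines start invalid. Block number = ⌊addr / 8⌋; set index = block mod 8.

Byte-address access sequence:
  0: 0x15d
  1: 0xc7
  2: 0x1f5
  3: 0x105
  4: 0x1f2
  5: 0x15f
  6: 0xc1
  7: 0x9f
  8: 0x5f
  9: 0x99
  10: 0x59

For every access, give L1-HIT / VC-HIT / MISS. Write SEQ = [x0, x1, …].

SEQ = [MISS, MISS, MISS, MISS, L1-HIT, L1-HIT, VC-HIT, MISS, MISS, VC-HIT, VC-HIT]

#0 0x15d→b43/s3 MISS; vc=[]
#1 0xc7→b24/s0 MISS; vc=[]
#2 0x1f5→b62/s6 MISS; vc=[]
#3 0x105→b32/s0 MISS; vc=[24]
#4 0x1f2→b62/s6 L1-HIT; vc=[24]
#5 0x15f→b43/s3 L1-HIT; vc=[24]
#6 0xc1→b24/s0 VC-HIT; vc=[32]
#7 0x9f→b19/s3 MISS; vc=[32,43]
#8 0x5f→b11/s3 MISS; vc=[32,43,19]
#9 0x99→b19/s3 VC-HIT; vc=[32,43,11]
#10 0x59→b11/s3 VC-HIT; vc=[32,43,19]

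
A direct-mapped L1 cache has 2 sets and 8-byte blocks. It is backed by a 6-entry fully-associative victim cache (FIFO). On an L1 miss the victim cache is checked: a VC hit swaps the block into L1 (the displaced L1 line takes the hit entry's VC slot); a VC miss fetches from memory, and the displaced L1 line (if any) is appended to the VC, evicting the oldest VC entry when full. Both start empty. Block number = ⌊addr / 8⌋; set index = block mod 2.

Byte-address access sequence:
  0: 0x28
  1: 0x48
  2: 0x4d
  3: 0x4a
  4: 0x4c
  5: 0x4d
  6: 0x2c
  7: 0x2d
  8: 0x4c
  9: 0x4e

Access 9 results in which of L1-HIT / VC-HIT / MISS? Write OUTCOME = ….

OUTCOME = L1-HIT

  [0] addr=0x28 blk=5 s=1: MISS | VC []
  [1] addr=0x48 blk=9 s=1: MISS | VC [5]
  [2] addr=0x4d blk=9 s=1: L1-HIT | VC [5]
  [3] addr=0x4a blk=9 s=1: L1-HIT | VC [5]
  [4] addr=0x4c blk=9 s=1: L1-HIT | VC [5]
  [5] addr=0x4d blk=9 s=1: L1-HIT | VC [5]
  [6] addr=0x2c blk=5 s=1: VC-HIT | VC [9]
  [7] addr=0x2d blk=5 s=1: L1-HIT | VC [9]
  [8] addr=0x4c blk=9 s=1: VC-HIT | VC [5]
  [9] addr=0x4e blk=9 s=1: L1-HIT | VC [5]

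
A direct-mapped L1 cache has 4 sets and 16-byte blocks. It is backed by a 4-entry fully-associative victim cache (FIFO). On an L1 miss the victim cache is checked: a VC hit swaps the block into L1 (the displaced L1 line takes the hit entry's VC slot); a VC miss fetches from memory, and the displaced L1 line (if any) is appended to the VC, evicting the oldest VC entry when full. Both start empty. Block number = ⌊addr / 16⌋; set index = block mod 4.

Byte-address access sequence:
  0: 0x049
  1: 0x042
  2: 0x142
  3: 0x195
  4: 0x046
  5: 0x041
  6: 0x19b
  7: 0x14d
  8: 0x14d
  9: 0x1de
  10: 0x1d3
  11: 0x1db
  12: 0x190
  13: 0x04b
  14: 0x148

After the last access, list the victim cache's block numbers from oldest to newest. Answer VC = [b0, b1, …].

VC = [4, 29]

#0 0x49→b4/s0 MISS; vc=[]
#1 0x42→b4/s0 L1-HIT; vc=[]
#2 0x142→b20/s0 MISS; vc=[4]
#3 0x195→b25/s1 MISS; vc=[4]
#4 0x46→b4/s0 VC-HIT; vc=[20]
#5 0x41→b4/s0 L1-HIT; vc=[20]
#6 0x19b→b25/s1 L1-HIT; vc=[20]
#7 0x14d→b20/s0 VC-HIT; vc=[4]
#8 0x14d→b20/s0 L1-HIT; vc=[4]
#9 0x1de→b29/s1 MISS; vc=[4,25]
#10 0x1d3→b29/s1 L1-HIT; vc=[4,25]
#11 0x1db→b29/s1 L1-HIT; vc=[4,25]
#12 0x190→b25/s1 VC-HIT; vc=[4,29]
#13 0x4b→b4/s0 VC-HIT; vc=[20,29]
#14 0x148→b20/s0 VC-HIT; vc=[4,29]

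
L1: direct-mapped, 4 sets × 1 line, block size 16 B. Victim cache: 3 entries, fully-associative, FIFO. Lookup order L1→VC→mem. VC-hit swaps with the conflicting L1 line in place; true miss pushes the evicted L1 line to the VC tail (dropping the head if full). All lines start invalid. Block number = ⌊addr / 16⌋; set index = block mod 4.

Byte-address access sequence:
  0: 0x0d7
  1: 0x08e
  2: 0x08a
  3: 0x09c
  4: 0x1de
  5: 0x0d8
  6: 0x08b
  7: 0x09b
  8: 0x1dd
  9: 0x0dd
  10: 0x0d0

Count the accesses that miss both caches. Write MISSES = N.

  [0] addr=0xd7 blk=13 s=1: MISS | VC []
  [1] addr=0x8e blk=8 s=0: MISS | VC []
  [2] addr=0x8a blk=8 s=0: L1-HIT | VC []
  [3] addr=0x9c blk=9 s=1: MISS | VC [13]
  [4] addr=0x1de blk=29 s=1: MISS | VC [13, 9]
  [5] addr=0xd8 blk=13 s=1: VC-HIT | VC [29, 9]
  [6] addr=0x8b blk=8 s=0: L1-HIT | VC [29, 9]
  [7] addr=0x9b blk=9 s=1: VC-HIT | VC [29, 13]
  [8] addr=0x1dd blk=29 s=1: VC-HIT | VC [9, 13]
  [9] addr=0xdd blk=13 s=1: VC-HIT | VC [9, 29]
  [10] addr=0xd0 blk=13 s=1: L1-HIT | VC [9, 29]

MISSES = 4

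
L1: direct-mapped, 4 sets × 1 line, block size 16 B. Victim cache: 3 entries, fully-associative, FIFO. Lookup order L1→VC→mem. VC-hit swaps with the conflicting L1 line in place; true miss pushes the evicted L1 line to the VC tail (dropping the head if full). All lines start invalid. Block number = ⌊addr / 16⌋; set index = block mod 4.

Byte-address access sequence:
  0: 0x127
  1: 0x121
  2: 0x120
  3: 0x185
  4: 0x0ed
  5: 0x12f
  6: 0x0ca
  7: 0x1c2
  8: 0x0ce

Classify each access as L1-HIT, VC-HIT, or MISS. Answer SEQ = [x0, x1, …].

SEQ = [MISS, L1-HIT, L1-HIT, MISS, MISS, VC-HIT, MISS, MISS, VC-HIT]

#0 0x127→b18/s2 MISS; vc=[]
#1 0x121→b18/s2 L1-HIT; vc=[]
#2 0x120→b18/s2 L1-HIT; vc=[]
#3 0x185→b24/s0 MISS; vc=[]
#4 0xed→b14/s2 MISS; vc=[18]
#5 0x12f→b18/s2 VC-HIT; vc=[14]
#6 0xca→b12/s0 MISS; vc=[14,24]
#7 0x1c2→b28/s0 MISS; vc=[14,24,12]
#8 0xce→b12/s0 VC-HIT; vc=[14,24,28]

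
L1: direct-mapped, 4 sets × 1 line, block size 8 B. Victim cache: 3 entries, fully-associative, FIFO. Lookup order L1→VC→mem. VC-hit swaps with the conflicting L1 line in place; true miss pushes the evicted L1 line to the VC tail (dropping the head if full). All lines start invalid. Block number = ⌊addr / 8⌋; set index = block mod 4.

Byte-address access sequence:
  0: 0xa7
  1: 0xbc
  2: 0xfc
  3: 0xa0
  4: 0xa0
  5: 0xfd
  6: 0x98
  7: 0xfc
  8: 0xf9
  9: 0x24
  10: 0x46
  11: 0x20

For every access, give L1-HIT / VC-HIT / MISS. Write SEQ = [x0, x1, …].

#0 0xa7→b20/s0 MISS; vc=[]
#1 0xbc→b23/s3 MISS; vc=[]
#2 0xfc→b31/s3 MISS; vc=[23]
#3 0xa0→b20/s0 L1-HIT; vc=[23]
#4 0xa0→b20/s0 L1-HIT; vc=[23]
#5 0xfd→b31/s3 L1-HIT; vc=[23]
#6 0x98→b19/s3 MISS; vc=[23,31]
#7 0xfc→b31/s3 VC-HIT; vc=[23,19]
#8 0xf9→b31/s3 L1-HIT; vc=[23,19]
#9 0x24→b4/s0 MISS; vc=[23,19,20]
#10 0x46→b8/s0 MISS; vc=[19,20,4]
#11 0x20→b4/s0 VC-HIT; vc=[19,20,8]

SEQ = [MISS, MISS, MISS, L1-HIT, L1-HIT, L1-HIT, MISS, VC-HIT, L1-HIT, MISS, MISS, VC-HIT]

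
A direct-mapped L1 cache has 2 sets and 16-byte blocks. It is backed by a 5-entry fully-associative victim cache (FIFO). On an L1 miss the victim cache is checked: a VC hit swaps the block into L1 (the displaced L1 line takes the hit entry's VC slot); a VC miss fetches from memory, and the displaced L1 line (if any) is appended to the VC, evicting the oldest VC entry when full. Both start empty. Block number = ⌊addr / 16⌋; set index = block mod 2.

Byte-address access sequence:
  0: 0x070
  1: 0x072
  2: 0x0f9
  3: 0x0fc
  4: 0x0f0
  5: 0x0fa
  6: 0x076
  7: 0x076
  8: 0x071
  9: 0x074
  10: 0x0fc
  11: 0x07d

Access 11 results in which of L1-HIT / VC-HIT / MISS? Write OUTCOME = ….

OUTCOME = VC-HIT

#0 0x70→b7/s1 MISS; vc=[]
#1 0x72→b7/s1 L1-HIT; vc=[]
#2 0xf9→b15/s1 MISS; vc=[7]
#3 0xfc→b15/s1 L1-HIT; vc=[7]
#4 0xf0→b15/s1 L1-HIT; vc=[7]
#5 0xfa→b15/s1 L1-HIT; vc=[7]
#6 0x76→b7/s1 VC-HIT; vc=[15]
#7 0x76→b7/s1 L1-HIT; vc=[15]
#8 0x71→b7/s1 L1-HIT; vc=[15]
#9 0x74→b7/s1 L1-HIT; vc=[15]
#10 0xfc→b15/s1 VC-HIT; vc=[7]
#11 0x7d→b7/s1 VC-HIT; vc=[15]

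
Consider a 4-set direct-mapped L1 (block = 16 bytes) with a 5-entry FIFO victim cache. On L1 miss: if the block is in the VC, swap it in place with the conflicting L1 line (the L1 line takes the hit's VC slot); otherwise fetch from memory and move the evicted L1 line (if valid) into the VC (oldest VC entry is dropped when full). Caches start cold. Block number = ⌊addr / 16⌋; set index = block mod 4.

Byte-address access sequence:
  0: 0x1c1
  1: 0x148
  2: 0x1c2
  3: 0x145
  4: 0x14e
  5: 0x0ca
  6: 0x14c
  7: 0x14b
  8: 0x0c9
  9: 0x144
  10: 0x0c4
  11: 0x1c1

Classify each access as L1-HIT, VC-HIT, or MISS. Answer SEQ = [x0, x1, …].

  [0] addr=0x1c1 blk=28 s=0: MISS | VC []
  [1] addr=0x148 blk=20 s=0: MISS | VC [28]
  [2] addr=0x1c2 blk=28 s=0: VC-HIT | VC [20]
  [3] addr=0x145 blk=20 s=0: VC-HIT | VC [28]
  [4] addr=0x14e blk=20 s=0: L1-HIT | VC [28]
  [5] addr=0xca blk=12 s=0: MISS | VC [28, 20]
  [6] addr=0x14c blk=20 s=0: VC-HIT | VC [28, 12]
  [7] addr=0x14b blk=20 s=0: L1-HIT | VC [28, 12]
  [8] addr=0xc9 blk=12 s=0: VC-HIT | VC [28, 20]
  [9] addr=0x144 blk=20 s=0: VC-HIT | VC [28, 12]
  [10] addr=0xc4 blk=12 s=0: VC-HIT | VC [28, 20]
  [11] addr=0x1c1 blk=28 s=0: VC-HIT | VC [12, 20]

SEQ = [MISS, MISS, VC-HIT, VC-HIT, L1-HIT, MISS, VC-HIT, L1-HIT, VC-HIT, VC-HIT, VC-HIT, VC-HIT]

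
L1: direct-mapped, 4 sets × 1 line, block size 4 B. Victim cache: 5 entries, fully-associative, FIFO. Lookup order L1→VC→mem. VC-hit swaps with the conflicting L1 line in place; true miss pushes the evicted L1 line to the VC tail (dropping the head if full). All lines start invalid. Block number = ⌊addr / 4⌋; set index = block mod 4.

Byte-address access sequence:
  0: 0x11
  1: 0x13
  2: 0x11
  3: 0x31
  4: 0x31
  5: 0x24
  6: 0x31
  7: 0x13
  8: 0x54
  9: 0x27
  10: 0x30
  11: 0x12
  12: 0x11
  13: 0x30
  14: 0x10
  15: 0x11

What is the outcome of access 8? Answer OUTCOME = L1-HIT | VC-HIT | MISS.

#0 0x11→b4/s0 MISS; vc=[]
#1 0x13→b4/s0 L1-HIT; vc=[]
#2 0x11→b4/s0 L1-HIT; vc=[]
#3 0x31→b12/s0 MISS; vc=[4]
#4 0x31→b12/s0 L1-HIT; vc=[4]
#5 0x24→b9/s1 MISS; vc=[4]
#6 0x31→b12/s0 L1-HIT; vc=[4]
#7 0x13→b4/s0 VC-HIT; vc=[12]
#8 0x54→b21/s1 MISS; vc=[12,9]
#9 0x27→b9/s1 VC-HIT; vc=[12,21]
#10 0x30→b12/s0 VC-HIT; vc=[4,21]
#11 0x12→b4/s0 VC-HIT; vc=[12,21]
#12 0x11→b4/s0 L1-HIT; vc=[12,21]
#13 0x30→b12/s0 VC-HIT; vc=[4,21]
#14 0x10→b4/s0 VC-HIT; vc=[12,21]
#15 0x11→b4/s0 L1-HIT; vc=[12,21]

OUTCOME = MISS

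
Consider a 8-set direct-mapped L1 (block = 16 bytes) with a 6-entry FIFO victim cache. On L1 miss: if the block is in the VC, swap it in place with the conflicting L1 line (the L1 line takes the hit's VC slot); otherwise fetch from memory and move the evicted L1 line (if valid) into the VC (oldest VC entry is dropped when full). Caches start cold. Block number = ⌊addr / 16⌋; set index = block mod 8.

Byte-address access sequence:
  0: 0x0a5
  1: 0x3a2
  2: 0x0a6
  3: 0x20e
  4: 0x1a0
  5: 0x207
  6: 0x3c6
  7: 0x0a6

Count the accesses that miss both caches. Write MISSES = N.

MISSES = 5

0: 0xa5 (blk 10, set 2) → MISS  vc=[]
1: 0x3a2 (blk 58, set 2) → MISS  vc=[10]
2: 0xa6 (blk 10, set 2) → VC-HIT  vc=[58]
3: 0x20e (blk 32, set 0) → MISS  vc=[58]
4: 0x1a0 (blk 26, set 2) → MISS  vc=[58, 10]
5: 0x207 (blk 32, set 0) → L1-HIT  vc=[58, 10]
6: 0x3c6 (blk 60, set 4) → MISS  vc=[58, 10]
7: 0xa6 (blk 10, set 2) → VC-HIT  vc=[58, 26]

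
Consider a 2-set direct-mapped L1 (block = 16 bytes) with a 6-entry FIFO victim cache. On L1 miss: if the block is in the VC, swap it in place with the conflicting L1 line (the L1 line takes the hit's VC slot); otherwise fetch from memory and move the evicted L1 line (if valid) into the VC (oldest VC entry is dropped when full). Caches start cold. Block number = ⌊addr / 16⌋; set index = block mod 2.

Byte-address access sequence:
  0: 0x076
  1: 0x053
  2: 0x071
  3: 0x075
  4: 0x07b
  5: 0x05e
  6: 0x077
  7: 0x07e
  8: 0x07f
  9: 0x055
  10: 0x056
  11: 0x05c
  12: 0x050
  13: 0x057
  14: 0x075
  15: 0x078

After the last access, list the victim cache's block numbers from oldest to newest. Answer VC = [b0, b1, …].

0: 0x76 (blk 7, set 1) → MISS  vc=[]
1: 0x53 (blk 5, set 1) → MISS  vc=[7]
2: 0x71 (blk 7, set 1) → VC-HIT  vc=[5]
3: 0x75 (blk 7, set 1) → L1-HIT  vc=[5]
4: 0x7b (blk 7, set 1) → L1-HIT  vc=[5]
5: 0x5e (blk 5, set 1) → VC-HIT  vc=[7]
6: 0x77 (blk 7, set 1) → VC-HIT  vc=[5]
7: 0x7e (blk 7, set 1) → L1-HIT  vc=[5]
8: 0x7f (blk 7, set 1) → L1-HIT  vc=[5]
9: 0x55 (blk 5, set 1) → VC-HIT  vc=[7]
10: 0x56 (blk 5, set 1) → L1-HIT  vc=[7]
11: 0x5c (blk 5, set 1) → L1-HIT  vc=[7]
12: 0x50 (blk 5, set 1) → L1-HIT  vc=[7]
13: 0x57 (blk 5, set 1) → L1-HIT  vc=[7]
14: 0x75 (blk 7, set 1) → VC-HIT  vc=[5]
15: 0x78 (blk 7, set 1) → L1-HIT  vc=[5]

VC = [5]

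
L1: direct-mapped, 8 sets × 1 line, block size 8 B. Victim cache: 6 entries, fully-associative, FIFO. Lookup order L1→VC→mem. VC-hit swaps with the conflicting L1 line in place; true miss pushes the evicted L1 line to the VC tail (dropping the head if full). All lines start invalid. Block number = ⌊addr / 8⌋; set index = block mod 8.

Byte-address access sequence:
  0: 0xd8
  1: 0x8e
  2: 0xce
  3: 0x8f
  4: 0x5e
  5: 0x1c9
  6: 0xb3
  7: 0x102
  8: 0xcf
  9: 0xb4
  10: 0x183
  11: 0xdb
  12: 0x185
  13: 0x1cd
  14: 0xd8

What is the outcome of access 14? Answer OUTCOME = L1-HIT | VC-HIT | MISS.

  [0] addr=0xd8 blk=27 s=3: MISS | VC []
  [1] addr=0x8e blk=17 s=1: MISS | VC []
  [2] addr=0xce blk=25 s=1: MISS | VC [17]
  [3] addr=0x8f blk=17 s=1: VC-HIT | VC [25]
  [4] addr=0x5e blk=11 s=3: MISS | VC [25, 27]
  [5] addr=0x1c9 blk=57 s=1: MISS | VC [25, 27, 17]
  [6] addr=0xb3 blk=22 s=6: MISS | VC [25, 27, 17]
  [7] addr=0x102 blk=32 s=0: MISS | VC [25, 27, 17]
  [8] addr=0xcf blk=25 s=1: VC-HIT | VC [57, 27, 17]
  [9] addr=0xb4 blk=22 s=6: L1-HIT | VC [57, 27, 17]
  [10] addr=0x183 blk=48 s=0: MISS | VC [57, 27, 17, 32]
  [11] addr=0xdb blk=27 s=3: VC-HIT | VC [57, 11, 17, 32]
  [12] addr=0x185 blk=48 s=0: L1-HIT | VC [57, 11, 17, 32]
  [13] addr=0x1cd blk=57 s=1: VC-HIT | VC [25, 11, 17, 32]
  [14] addr=0xd8 blk=27 s=3: L1-HIT | VC [25, 11, 17, 32]

OUTCOME = L1-HIT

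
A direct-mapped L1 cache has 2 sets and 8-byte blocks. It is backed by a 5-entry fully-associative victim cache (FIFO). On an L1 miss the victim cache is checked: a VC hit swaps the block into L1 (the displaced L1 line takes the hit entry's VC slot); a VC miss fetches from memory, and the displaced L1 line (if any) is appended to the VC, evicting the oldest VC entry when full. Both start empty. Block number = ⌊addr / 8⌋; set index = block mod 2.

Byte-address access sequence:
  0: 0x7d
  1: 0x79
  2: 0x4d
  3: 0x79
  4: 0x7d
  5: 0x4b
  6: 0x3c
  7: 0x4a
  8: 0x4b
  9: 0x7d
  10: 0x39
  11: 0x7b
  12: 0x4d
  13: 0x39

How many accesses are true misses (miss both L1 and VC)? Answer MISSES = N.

MISSES = 3

0: 0x7d (blk 15, set 1) → MISS  vc=[]
1: 0x79 (blk 15, set 1) → L1-HIT  vc=[]
2: 0x4d (blk 9, set 1) → MISS  vc=[15]
3: 0x79 (blk 15, set 1) → VC-HIT  vc=[9]
4: 0x7d (blk 15, set 1) → L1-HIT  vc=[9]
5: 0x4b (blk 9, set 1) → VC-HIT  vc=[15]
6: 0x3c (blk 7, set 1) → MISS  vc=[15, 9]
7: 0x4a (blk 9, set 1) → VC-HIT  vc=[15, 7]
8: 0x4b (blk 9, set 1) → L1-HIT  vc=[15, 7]
9: 0x7d (blk 15, set 1) → VC-HIT  vc=[9, 7]
10: 0x39 (blk 7, set 1) → VC-HIT  vc=[9, 15]
11: 0x7b (blk 15, set 1) → VC-HIT  vc=[9, 7]
12: 0x4d (blk 9, set 1) → VC-HIT  vc=[15, 7]
13: 0x39 (blk 7, set 1) → VC-HIT  vc=[15, 9]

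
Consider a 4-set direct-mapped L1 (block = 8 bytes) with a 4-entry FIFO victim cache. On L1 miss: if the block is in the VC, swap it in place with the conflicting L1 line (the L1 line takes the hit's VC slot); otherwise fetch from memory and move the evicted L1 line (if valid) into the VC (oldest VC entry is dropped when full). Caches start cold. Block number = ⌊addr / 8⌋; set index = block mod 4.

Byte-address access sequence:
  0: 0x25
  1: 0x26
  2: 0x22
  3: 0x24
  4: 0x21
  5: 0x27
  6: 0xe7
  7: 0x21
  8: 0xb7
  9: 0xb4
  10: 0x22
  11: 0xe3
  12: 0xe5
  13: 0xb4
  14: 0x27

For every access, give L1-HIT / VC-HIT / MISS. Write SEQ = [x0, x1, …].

SEQ = [MISS, L1-HIT, L1-HIT, L1-HIT, L1-HIT, L1-HIT, MISS, VC-HIT, MISS, L1-HIT, L1-HIT, VC-HIT, L1-HIT, L1-HIT, VC-HIT]

  [0] addr=0x25 blk=4 s=0: MISS | VC []
  [1] addr=0x26 blk=4 s=0: L1-HIT | VC []
  [2] addr=0x22 blk=4 s=0: L1-HIT | VC []
  [3] addr=0x24 blk=4 s=0: L1-HIT | VC []
  [4] addr=0x21 blk=4 s=0: L1-HIT | VC []
  [5] addr=0x27 blk=4 s=0: L1-HIT | VC []
  [6] addr=0xe7 blk=28 s=0: MISS | VC [4]
  [7] addr=0x21 blk=4 s=0: VC-HIT | VC [28]
  [8] addr=0xb7 blk=22 s=2: MISS | VC [28]
  [9] addr=0xb4 blk=22 s=2: L1-HIT | VC [28]
  [10] addr=0x22 blk=4 s=0: L1-HIT | VC [28]
  [11] addr=0xe3 blk=28 s=0: VC-HIT | VC [4]
  [12] addr=0xe5 blk=28 s=0: L1-HIT | VC [4]
  [13] addr=0xb4 blk=22 s=2: L1-HIT | VC [4]
  [14] addr=0x27 blk=4 s=0: VC-HIT | VC [28]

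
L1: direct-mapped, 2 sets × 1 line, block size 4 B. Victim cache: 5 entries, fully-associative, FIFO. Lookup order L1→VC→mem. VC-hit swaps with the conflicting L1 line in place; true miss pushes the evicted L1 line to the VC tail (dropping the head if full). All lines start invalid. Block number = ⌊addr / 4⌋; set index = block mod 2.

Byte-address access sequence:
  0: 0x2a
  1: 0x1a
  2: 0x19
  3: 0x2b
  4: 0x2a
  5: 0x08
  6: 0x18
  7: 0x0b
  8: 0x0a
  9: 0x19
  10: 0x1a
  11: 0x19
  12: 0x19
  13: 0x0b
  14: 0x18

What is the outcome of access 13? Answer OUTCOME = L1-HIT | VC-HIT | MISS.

OUTCOME = VC-HIT

0: 0x2a (blk 10, set 0) → MISS  vc=[]
1: 0x1a (blk 6, set 0) → MISS  vc=[10]
2: 0x19 (blk 6, set 0) → L1-HIT  vc=[10]
3: 0x2b (blk 10, set 0) → VC-HIT  vc=[6]
4: 0x2a (blk 10, set 0) → L1-HIT  vc=[6]
5: 0x8 (blk 2, set 0) → MISS  vc=[6, 10]
6: 0x18 (blk 6, set 0) → VC-HIT  vc=[2, 10]
7: 0xb (blk 2, set 0) → VC-HIT  vc=[6, 10]
8: 0xa (blk 2, set 0) → L1-HIT  vc=[6, 10]
9: 0x19 (blk 6, set 0) → VC-HIT  vc=[2, 10]
10: 0x1a (blk 6, set 0) → L1-HIT  vc=[2, 10]
11: 0x19 (blk 6, set 0) → L1-HIT  vc=[2, 10]
12: 0x19 (blk 6, set 0) → L1-HIT  vc=[2, 10]
13: 0xb (blk 2, set 0) → VC-HIT  vc=[6, 10]
14: 0x18 (blk 6, set 0) → VC-HIT  vc=[2, 10]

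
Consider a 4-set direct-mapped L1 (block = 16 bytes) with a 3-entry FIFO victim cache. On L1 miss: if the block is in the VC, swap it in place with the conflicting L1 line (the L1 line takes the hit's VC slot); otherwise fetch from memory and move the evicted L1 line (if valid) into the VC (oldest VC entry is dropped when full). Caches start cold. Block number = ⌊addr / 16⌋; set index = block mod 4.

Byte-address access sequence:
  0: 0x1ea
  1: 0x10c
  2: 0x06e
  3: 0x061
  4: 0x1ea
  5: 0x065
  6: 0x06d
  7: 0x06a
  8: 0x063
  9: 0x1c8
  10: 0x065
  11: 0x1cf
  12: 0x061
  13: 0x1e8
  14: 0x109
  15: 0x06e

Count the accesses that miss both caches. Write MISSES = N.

0: 0x1ea (blk 30, set 2) → MISS  vc=[]
1: 0x10c (blk 16, set 0) → MISS  vc=[]
2: 0x6e (blk 6, set 2) → MISS  vc=[30]
3: 0x61 (blk 6, set 2) → L1-HIT  vc=[30]
4: 0x1ea (blk 30, set 2) → VC-HIT  vc=[6]
5: 0x65 (blk 6, set 2) → VC-HIT  vc=[30]
6: 0x6d (blk 6, set 2) → L1-HIT  vc=[30]
7: 0x6a (blk 6, set 2) → L1-HIT  vc=[30]
8: 0x63 (blk 6, set 2) → L1-HIT  vc=[30]
9: 0x1c8 (blk 28, set 0) → MISS  vc=[30, 16]
10: 0x65 (blk 6, set 2) → L1-HIT  vc=[30, 16]
11: 0x1cf (blk 28, set 0) → L1-HIT  vc=[30, 16]
12: 0x61 (blk 6, set 2) → L1-HIT  vc=[30, 16]
13: 0x1e8 (blk 30, set 2) → VC-HIT  vc=[6, 16]
14: 0x109 (blk 16, set 0) → VC-HIT  vc=[6, 28]
15: 0x6e (blk 6, set 2) → VC-HIT  vc=[30, 28]

MISSES = 4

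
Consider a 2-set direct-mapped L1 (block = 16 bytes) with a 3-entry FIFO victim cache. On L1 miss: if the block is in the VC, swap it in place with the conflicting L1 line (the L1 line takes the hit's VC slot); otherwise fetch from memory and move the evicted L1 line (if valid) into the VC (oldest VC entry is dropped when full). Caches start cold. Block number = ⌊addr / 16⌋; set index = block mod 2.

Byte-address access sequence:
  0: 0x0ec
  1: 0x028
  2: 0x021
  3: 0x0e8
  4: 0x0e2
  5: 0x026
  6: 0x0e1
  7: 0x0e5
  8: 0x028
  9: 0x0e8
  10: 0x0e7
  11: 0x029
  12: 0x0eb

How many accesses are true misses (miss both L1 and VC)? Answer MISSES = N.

#0 0xec→b14/s0 MISS; vc=[]
#1 0x28→b2/s0 MISS; vc=[14]
#2 0x21→b2/s0 L1-HIT; vc=[14]
#3 0xe8→b14/s0 VC-HIT; vc=[2]
#4 0xe2→b14/s0 L1-HIT; vc=[2]
#5 0x26→b2/s0 VC-HIT; vc=[14]
#6 0xe1→b14/s0 VC-HIT; vc=[2]
#7 0xe5→b14/s0 L1-HIT; vc=[2]
#8 0x28→b2/s0 VC-HIT; vc=[14]
#9 0xe8→b14/s0 VC-HIT; vc=[2]
#10 0xe7→b14/s0 L1-HIT; vc=[2]
#11 0x29→b2/s0 VC-HIT; vc=[14]
#12 0xeb→b14/s0 VC-HIT; vc=[2]

MISSES = 2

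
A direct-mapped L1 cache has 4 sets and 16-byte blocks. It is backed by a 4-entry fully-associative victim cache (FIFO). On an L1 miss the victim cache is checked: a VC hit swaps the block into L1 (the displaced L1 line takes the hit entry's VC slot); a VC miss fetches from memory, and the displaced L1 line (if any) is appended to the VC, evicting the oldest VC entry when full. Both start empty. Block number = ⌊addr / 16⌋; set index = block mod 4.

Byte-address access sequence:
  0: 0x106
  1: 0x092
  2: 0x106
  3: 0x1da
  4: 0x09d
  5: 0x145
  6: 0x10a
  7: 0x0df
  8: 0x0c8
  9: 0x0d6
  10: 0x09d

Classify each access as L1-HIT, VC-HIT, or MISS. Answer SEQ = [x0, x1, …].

SEQ = [MISS, MISS, L1-HIT, MISS, VC-HIT, MISS, VC-HIT, MISS, MISS, L1-HIT, VC-HIT]

  [0] addr=0x106 blk=16 s=0: MISS | VC []
  [1] addr=0x92 blk=9 s=1: MISS | VC []
  [2] addr=0x106 blk=16 s=0: L1-HIT | VC []
  [3] addr=0x1da blk=29 s=1: MISS | VC [9]
  [4] addr=0x9d blk=9 s=1: VC-HIT | VC [29]
  [5] addr=0x145 blk=20 s=0: MISS | VC [29, 16]
  [6] addr=0x10a blk=16 s=0: VC-HIT | VC [29, 20]
  [7] addr=0xdf blk=13 s=1: MISS | VC [29, 20, 9]
  [8] addr=0xc8 blk=12 s=0: MISS | VC [29, 20, 9, 16]
  [9] addr=0xd6 blk=13 s=1: L1-HIT | VC [29, 20, 9, 16]
  [10] addr=0x9d blk=9 s=1: VC-HIT | VC [29, 20, 13, 16]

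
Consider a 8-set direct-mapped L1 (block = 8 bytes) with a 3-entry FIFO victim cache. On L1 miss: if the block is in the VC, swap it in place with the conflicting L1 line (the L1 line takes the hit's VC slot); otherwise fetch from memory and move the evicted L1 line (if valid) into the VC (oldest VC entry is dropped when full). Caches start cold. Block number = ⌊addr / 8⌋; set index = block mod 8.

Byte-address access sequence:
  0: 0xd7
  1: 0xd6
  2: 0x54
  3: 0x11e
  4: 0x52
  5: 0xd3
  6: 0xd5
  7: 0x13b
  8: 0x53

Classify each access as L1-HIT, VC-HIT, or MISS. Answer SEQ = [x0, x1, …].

0: 0xd7 (blk 26, set 2) → MISS  vc=[]
1: 0xd6 (blk 26, set 2) → L1-HIT  vc=[]
2: 0x54 (blk 10, set 2) → MISS  vc=[26]
3: 0x11e (blk 35, set 3) → MISS  vc=[26]
4: 0x52 (blk 10, set 2) → L1-HIT  vc=[26]
5: 0xd3 (blk 26, set 2) → VC-HIT  vc=[10]
6: 0xd5 (blk 26, set 2) → L1-HIT  vc=[10]
7: 0x13b (blk 39, set 7) → MISS  vc=[10]
8: 0x53 (blk 10, set 2) → VC-HIT  vc=[26]

SEQ = [MISS, L1-HIT, MISS, MISS, L1-HIT, VC-HIT, L1-HIT, MISS, VC-HIT]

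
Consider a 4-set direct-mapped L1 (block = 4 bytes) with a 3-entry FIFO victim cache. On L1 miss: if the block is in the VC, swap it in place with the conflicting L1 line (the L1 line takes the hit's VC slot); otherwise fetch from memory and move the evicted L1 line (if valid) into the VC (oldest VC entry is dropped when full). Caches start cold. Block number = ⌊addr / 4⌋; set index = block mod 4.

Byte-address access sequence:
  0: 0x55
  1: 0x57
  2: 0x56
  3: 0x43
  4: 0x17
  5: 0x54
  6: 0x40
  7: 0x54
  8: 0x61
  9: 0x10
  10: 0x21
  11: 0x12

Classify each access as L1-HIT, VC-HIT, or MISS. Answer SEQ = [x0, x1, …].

SEQ = [MISS, L1-HIT, L1-HIT, MISS, MISS, VC-HIT, L1-HIT, L1-HIT, MISS, MISS, MISS, VC-HIT]

0: 0x55 (blk 21, set 1) → MISS  vc=[]
1: 0x57 (blk 21, set 1) → L1-HIT  vc=[]
2: 0x56 (blk 21, set 1) → L1-HIT  vc=[]
3: 0x43 (blk 16, set 0) → MISS  vc=[]
4: 0x17 (blk 5, set 1) → MISS  vc=[21]
5: 0x54 (blk 21, set 1) → VC-HIT  vc=[5]
6: 0x40 (blk 16, set 0) → L1-HIT  vc=[5]
7: 0x54 (blk 21, set 1) → L1-HIT  vc=[5]
8: 0x61 (blk 24, set 0) → MISS  vc=[5, 16]
9: 0x10 (blk 4, set 0) → MISS  vc=[5, 16, 24]
10: 0x21 (blk 8, set 0) → MISS  vc=[16, 24, 4]
11: 0x12 (blk 4, set 0) → VC-HIT  vc=[16, 24, 8]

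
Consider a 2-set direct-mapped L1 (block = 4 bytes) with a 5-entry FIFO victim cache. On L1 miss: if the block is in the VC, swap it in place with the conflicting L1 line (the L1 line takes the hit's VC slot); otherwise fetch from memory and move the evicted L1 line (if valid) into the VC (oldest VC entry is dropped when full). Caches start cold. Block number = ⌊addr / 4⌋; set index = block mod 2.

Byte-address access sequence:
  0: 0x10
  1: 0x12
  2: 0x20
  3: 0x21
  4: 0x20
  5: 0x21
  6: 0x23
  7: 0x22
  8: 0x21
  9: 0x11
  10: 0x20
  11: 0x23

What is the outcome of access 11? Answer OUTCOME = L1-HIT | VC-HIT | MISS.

  [0] addr=0x10 blk=4 s=0: MISS | VC []
  [1] addr=0x12 blk=4 s=0: L1-HIT | VC []
  [2] addr=0x20 blk=8 s=0: MISS | VC [4]
  [3] addr=0x21 blk=8 s=0: L1-HIT | VC [4]
  [4] addr=0x20 blk=8 s=0: L1-HIT | VC [4]
  [5] addr=0x21 blk=8 s=0: L1-HIT | VC [4]
  [6] addr=0x23 blk=8 s=0: L1-HIT | VC [4]
  [7] addr=0x22 blk=8 s=0: L1-HIT | VC [4]
  [8] addr=0x21 blk=8 s=0: L1-HIT | VC [4]
  [9] addr=0x11 blk=4 s=0: VC-HIT | VC [8]
  [10] addr=0x20 blk=8 s=0: VC-HIT | VC [4]
  [11] addr=0x23 blk=8 s=0: L1-HIT | VC [4]

OUTCOME = L1-HIT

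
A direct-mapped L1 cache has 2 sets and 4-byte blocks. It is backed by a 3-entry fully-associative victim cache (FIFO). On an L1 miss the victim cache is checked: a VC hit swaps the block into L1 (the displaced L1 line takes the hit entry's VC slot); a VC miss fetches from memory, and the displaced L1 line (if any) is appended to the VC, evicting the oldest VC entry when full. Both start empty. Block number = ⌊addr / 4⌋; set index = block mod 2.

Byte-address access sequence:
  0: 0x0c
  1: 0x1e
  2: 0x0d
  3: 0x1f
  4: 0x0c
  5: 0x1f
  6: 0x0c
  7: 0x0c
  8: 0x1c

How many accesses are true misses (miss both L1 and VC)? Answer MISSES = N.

MISSES = 2

  [0] addr=0xc blk=3 s=1: MISS | VC []
  [1] addr=0x1e blk=7 s=1: MISS | VC [3]
  [2] addr=0xd blk=3 s=1: VC-HIT | VC [7]
  [3] addr=0x1f blk=7 s=1: VC-HIT | VC [3]
  [4] addr=0xc blk=3 s=1: VC-HIT | VC [7]
  [5] addr=0x1f blk=7 s=1: VC-HIT | VC [3]
  [6] addr=0xc blk=3 s=1: VC-HIT | VC [7]
  [7] addr=0xc blk=3 s=1: L1-HIT | VC [7]
  [8] addr=0x1c blk=7 s=1: VC-HIT | VC [3]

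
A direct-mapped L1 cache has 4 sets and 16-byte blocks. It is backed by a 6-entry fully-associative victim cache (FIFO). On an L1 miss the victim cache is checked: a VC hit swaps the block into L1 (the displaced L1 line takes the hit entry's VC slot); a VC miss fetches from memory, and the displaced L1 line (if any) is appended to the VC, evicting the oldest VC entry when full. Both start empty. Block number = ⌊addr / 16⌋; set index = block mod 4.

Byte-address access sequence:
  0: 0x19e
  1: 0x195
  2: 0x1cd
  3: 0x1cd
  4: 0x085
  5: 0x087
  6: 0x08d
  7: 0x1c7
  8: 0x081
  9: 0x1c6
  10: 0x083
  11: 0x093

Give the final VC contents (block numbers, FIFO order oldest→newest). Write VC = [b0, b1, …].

  [0] addr=0x19e blk=25 s=1: MISS | VC []
  [1] addr=0x195 blk=25 s=1: L1-HIT | VC []
  [2] addr=0x1cd blk=28 s=0: MISS | VC []
  [3] addr=0x1cd blk=28 s=0: L1-HIT | VC []
  [4] addr=0x85 blk=8 s=0: MISS | VC [28]
  [5] addr=0x87 blk=8 s=0: L1-HIT | VC [28]
  [6] addr=0x8d blk=8 s=0: L1-HIT | VC [28]
  [7] addr=0x1c7 blk=28 s=0: VC-HIT | VC [8]
  [8] addr=0x81 blk=8 s=0: VC-HIT | VC [28]
  [9] addr=0x1c6 blk=28 s=0: VC-HIT | VC [8]
  [10] addr=0x83 blk=8 s=0: VC-HIT | VC [28]
  [11] addr=0x93 blk=9 s=1: MISS | VC [28, 25]

VC = [28, 25]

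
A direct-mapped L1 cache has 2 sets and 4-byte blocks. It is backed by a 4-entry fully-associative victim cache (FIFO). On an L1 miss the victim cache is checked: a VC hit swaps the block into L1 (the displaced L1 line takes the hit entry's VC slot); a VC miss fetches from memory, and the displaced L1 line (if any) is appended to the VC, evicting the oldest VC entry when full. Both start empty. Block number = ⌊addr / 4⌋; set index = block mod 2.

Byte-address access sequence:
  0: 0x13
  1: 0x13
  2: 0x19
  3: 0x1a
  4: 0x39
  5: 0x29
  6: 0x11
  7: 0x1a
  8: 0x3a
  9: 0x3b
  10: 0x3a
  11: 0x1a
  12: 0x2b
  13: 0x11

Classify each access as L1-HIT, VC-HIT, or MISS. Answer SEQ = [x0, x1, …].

SEQ = [MISS, L1-HIT, MISS, L1-HIT, MISS, MISS, VC-HIT, VC-HIT, VC-HIT, L1-HIT, L1-HIT, VC-HIT, VC-HIT, VC-HIT]

#0 0x13→b4/s0 MISS; vc=[]
#1 0x13→b4/s0 L1-HIT; vc=[]
#2 0x19→b6/s0 MISS; vc=[4]
#3 0x1a→b6/s0 L1-HIT; vc=[4]
#4 0x39→b14/s0 MISS; vc=[4,6]
#5 0x29→b10/s0 MISS; vc=[4,6,14]
#6 0x11→b4/s0 VC-HIT; vc=[10,6,14]
#7 0x1a→b6/s0 VC-HIT; vc=[10,4,14]
#8 0x3a→b14/s0 VC-HIT; vc=[10,4,6]
#9 0x3b→b14/s0 L1-HIT; vc=[10,4,6]
#10 0x3a→b14/s0 L1-HIT; vc=[10,4,6]
#11 0x1a→b6/s0 VC-HIT; vc=[10,4,14]
#12 0x2b→b10/s0 VC-HIT; vc=[6,4,14]
#13 0x11→b4/s0 VC-HIT; vc=[6,10,14]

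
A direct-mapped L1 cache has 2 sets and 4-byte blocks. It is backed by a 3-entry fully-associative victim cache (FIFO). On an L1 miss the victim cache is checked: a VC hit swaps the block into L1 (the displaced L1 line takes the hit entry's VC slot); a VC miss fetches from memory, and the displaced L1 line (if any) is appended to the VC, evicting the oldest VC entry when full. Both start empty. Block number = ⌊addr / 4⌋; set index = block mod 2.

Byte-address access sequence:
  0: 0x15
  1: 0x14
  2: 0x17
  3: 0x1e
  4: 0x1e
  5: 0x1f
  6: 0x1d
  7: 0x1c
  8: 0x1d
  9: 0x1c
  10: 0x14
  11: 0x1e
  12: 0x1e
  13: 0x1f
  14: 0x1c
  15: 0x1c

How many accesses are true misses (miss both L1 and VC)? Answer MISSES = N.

0: 0x15 (blk 5, set 1) → MISS  vc=[]
1: 0x14 (blk 5, set 1) → L1-HIT  vc=[]
2: 0x17 (blk 5, set 1) → L1-HIT  vc=[]
3: 0x1e (blk 7, set 1) → MISS  vc=[5]
4: 0x1e (blk 7, set 1) → L1-HIT  vc=[5]
5: 0x1f (blk 7, set 1) → L1-HIT  vc=[5]
6: 0x1d (blk 7, set 1) → L1-HIT  vc=[5]
7: 0x1c (blk 7, set 1) → L1-HIT  vc=[5]
8: 0x1d (blk 7, set 1) → L1-HIT  vc=[5]
9: 0x1c (blk 7, set 1) → L1-HIT  vc=[5]
10: 0x14 (blk 5, set 1) → VC-HIT  vc=[7]
11: 0x1e (blk 7, set 1) → VC-HIT  vc=[5]
12: 0x1e (blk 7, set 1) → L1-HIT  vc=[5]
13: 0x1f (blk 7, set 1) → L1-HIT  vc=[5]
14: 0x1c (blk 7, set 1) → L1-HIT  vc=[5]
15: 0x1c (blk 7, set 1) → L1-HIT  vc=[5]

MISSES = 2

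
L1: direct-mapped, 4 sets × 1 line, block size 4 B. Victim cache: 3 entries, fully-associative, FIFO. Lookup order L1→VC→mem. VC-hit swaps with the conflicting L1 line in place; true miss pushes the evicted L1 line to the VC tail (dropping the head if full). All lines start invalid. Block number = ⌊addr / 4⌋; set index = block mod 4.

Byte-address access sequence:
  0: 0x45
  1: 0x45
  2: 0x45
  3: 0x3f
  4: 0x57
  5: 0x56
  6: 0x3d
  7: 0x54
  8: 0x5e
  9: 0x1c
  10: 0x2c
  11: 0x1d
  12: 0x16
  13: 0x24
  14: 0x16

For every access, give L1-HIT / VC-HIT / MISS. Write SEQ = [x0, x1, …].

SEQ = [MISS, L1-HIT, L1-HIT, MISS, MISS, L1-HIT, L1-HIT, L1-HIT, MISS, MISS, MISS, VC-HIT, MISS, MISS, VC-HIT]

0: 0x45 (blk 17, set 1) → MISS  vc=[]
1: 0x45 (blk 17, set 1) → L1-HIT  vc=[]
2: 0x45 (blk 17, set 1) → L1-HIT  vc=[]
3: 0x3f (blk 15, set 3) → MISS  vc=[]
4: 0x57 (blk 21, set 1) → MISS  vc=[17]
5: 0x56 (blk 21, set 1) → L1-HIT  vc=[17]
6: 0x3d (blk 15, set 3) → L1-HIT  vc=[17]
7: 0x54 (blk 21, set 1) → L1-HIT  vc=[17]
8: 0x5e (blk 23, set 3) → MISS  vc=[17, 15]
9: 0x1c (blk 7, set 3) → MISS  vc=[17, 15, 23]
10: 0x2c (blk 11, set 3) → MISS  vc=[15, 23, 7]
11: 0x1d (blk 7, set 3) → VC-HIT  vc=[15, 23, 11]
12: 0x16 (blk 5, set 1) → MISS  vc=[23, 11, 21]
13: 0x24 (blk 9, set 1) → MISS  vc=[11, 21, 5]
14: 0x16 (blk 5, set 1) → VC-HIT  vc=[11, 21, 9]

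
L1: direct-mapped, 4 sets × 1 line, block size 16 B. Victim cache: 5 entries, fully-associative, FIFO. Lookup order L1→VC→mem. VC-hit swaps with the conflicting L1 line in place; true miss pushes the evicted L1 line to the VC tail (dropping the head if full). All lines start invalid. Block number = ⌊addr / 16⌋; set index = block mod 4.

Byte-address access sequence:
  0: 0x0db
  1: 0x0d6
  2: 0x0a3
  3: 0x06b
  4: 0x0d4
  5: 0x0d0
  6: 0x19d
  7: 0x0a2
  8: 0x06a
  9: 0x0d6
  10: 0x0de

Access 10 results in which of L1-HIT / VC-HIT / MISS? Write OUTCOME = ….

#0 0xdb→b13/s1 MISS; vc=[]
#1 0xd6→b13/s1 L1-HIT; vc=[]
#2 0xa3→b10/s2 MISS; vc=[]
#3 0x6b→b6/s2 MISS; vc=[10]
#4 0xd4→b13/s1 L1-HIT; vc=[10]
#5 0xd0→b13/s1 L1-HIT; vc=[10]
#6 0x19d→b25/s1 MISS; vc=[10,13]
#7 0xa2→b10/s2 VC-HIT; vc=[6,13]
#8 0x6a→b6/s2 VC-HIT; vc=[10,13]
#9 0xd6→b13/s1 VC-HIT; vc=[10,25]
#10 0xde→b13/s1 L1-HIT; vc=[10,25]

OUTCOME = L1-HIT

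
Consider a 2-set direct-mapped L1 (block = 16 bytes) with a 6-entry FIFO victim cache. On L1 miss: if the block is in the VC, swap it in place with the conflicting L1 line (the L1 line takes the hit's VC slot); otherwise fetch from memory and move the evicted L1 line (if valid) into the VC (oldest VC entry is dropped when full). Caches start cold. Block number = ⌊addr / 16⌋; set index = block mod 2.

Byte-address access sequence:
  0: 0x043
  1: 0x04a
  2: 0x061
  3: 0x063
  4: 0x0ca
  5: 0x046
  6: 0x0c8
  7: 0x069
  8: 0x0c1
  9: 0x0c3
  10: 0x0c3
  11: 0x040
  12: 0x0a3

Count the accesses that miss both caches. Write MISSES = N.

0: 0x43 (blk 4, set 0) → MISS  vc=[]
1: 0x4a (blk 4, set 0) → L1-HIT  vc=[]
2: 0x61 (blk 6, set 0) → MISS  vc=[4]
3: 0x63 (blk 6, set 0) → L1-HIT  vc=[4]
4: 0xca (blk 12, set 0) → MISS  vc=[4, 6]
5: 0x46 (blk 4, set 0) → VC-HIT  vc=[12, 6]
6: 0xc8 (blk 12, set 0) → VC-HIT  vc=[4, 6]
7: 0x69 (blk 6, set 0) → VC-HIT  vc=[4, 12]
8: 0xc1 (blk 12, set 0) → VC-HIT  vc=[4, 6]
9: 0xc3 (blk 12, set 0) → L1-HIT  vc=[4, 6]
10: 0xc3 (blk 12, set 0) → L1-HIT  vc=[4, 6]
11: 0x40 (blk 4, set 0) → VC-HIT  vc=[12, 6]
12: 0xa3 (blk 10, set 0) → MISS  vc=[12, 6, 4]

MISSES = 4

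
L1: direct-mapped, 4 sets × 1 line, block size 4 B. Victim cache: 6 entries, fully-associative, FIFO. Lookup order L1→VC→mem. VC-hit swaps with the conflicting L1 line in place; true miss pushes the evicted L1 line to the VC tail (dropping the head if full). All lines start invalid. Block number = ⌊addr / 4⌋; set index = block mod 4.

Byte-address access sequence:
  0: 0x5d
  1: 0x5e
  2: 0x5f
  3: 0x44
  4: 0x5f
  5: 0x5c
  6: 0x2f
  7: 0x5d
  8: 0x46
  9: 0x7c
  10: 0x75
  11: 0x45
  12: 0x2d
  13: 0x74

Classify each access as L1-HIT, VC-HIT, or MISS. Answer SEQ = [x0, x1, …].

SEQ = [MISS, L1-HIT, L1-HIT, MISS, L1-HIT, L1-HIT, MISS, VC-HIT, L1-HIT, MISS, MISS, VC-HIT, VC-HIT, VC-HIT]

  [0] addr=0x5d blk=23 s=3: MISS | VC []
  [1] addr=0x5e blk=23 s=3: L1-HIT | VC []
  [2] addr=0x5f blk=23 s=3: L1-HIT | VC []
  [3] addr=0x44 blk=17 s=1: MISS | VC []
  [4] addr=0x5f blk=23 s=3: L1-HIT | VC []
  [5] addr=0x5c blk=23 s=3: L1-HIT | VC []
  [6] addr=0x2f blk=11 s=3: MISS | VC [23]
  [7] addr=0x5d blk=23 s=3: VC-HIT | VC [11]
  [8] addr=0x46 blk=17 s=1: L1-HIT | VC [11]
  [9] addr=0x7c blk=31 s=3: MISS | VC [11, 23]
  [10] addr=0x75 blk=29 s=1: MISS | VC [11, 23, 17]
  [11] addr=0x45 blk=17 s=1: VC-HIT | VC [11, 23, 29]
  [12] addr=0x2d blk=11 s=3: VC-HIT | VC [31, 23, 29]
  [13] addr=0x74 blk=29 s=1: VC-HIT | VC [31, 23, 17]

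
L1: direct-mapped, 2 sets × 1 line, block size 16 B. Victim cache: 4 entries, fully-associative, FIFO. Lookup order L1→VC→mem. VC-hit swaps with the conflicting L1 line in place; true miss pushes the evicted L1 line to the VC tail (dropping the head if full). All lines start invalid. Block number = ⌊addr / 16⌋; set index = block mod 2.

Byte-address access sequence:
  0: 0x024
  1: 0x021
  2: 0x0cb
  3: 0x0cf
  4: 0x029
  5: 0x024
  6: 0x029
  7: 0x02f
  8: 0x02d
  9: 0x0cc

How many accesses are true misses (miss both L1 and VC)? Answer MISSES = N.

  [0] addr=0x24 blk=2 s=0: MISS | VC []
  [1] addr=0x21 blk=2 s=0: L1-HIT | VC []
  [2] addr=0xcb blk=12 s=0: MISS | VC [2]
  [3] addr=0xcf blk=12 s=0: L1-HIT | VC [2]
  [4] addr=0x29 blk=2 s=0: VC-HIT | VC [12]
  [5] addr=0x24 blk=2 s=0: L1-HIT | VC [12]
  [6] addr=0x29 blk=2 s=0: L1-HIT | VC [12]
  [7] addr=0x2f blk=2 s=0: L1-HIT | VC [12]
  [8] addr=0x2d blk=2 s=0: L1-HIT | VC [12]
  [9] addr=0xcc blk=12 s=0: VC-HIT | VC [2]

MISSES = 2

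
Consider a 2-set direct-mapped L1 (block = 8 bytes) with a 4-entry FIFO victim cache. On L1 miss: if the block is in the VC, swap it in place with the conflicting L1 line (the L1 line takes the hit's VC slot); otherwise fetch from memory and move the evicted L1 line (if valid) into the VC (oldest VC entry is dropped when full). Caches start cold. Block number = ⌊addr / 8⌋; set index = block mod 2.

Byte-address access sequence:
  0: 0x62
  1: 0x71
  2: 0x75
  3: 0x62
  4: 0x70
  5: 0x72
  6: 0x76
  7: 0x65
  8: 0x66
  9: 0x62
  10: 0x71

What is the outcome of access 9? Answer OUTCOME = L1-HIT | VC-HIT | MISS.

#0 0x62→b12/s0 MISS; vc=[]
#1 0x71→b14/s0 MISS; vc=[12]
#2 0x75→b14/s0 L1-HIT; vc=[12]
#3 0x62→b12/s0 VC-HIT; vc=[14]
#4 0x70→b14/s0 VC-HIT; vc=[12]
#5 0x72→b14/s0 L1-HIT; vc=[12]
#6 0x76→b14/s0 L1-HIT; vc=[12]
#7 0x65→b12/s0 VC-HIT; vc=[14]
#8 0x66→b12/s0 L1-HIT; vc=[14]
#9 0x62→b12/s0 L1-HIT; vc=[14]
#10 0x71→b14/s0 VC-HIT; vc=[12]

OUTCOME = L1-HIT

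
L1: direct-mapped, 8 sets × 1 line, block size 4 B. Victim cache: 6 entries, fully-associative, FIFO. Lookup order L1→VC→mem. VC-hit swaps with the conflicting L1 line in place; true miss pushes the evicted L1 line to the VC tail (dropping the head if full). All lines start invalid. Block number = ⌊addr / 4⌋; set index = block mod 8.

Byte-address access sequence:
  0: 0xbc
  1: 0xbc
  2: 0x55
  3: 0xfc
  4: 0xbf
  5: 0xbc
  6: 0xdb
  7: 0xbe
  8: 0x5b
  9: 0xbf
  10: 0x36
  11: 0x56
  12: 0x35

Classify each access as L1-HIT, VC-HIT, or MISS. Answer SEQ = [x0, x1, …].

  [0] addr=0xbc blk=47 s=7: MISS | VC []
  [1] addr=0xbc blk=47 s=7: L1-HIT | VC []
  [2] addr=0x55 blk=21 s=5: MISS | VC []
  [3] addr=0xfc blk=63 s=7: MISS | VC [47]
  [4] addr=0xbf blk=47 s=7: VC-HIT | VC [63]
  [5] addr=0xbc blk=47 s=7: L1-HIT | VC [63]
  [6] addr=0xdb blk=54 s=6: MISS | VC [63]
  [7] addr=0xbe blk=47 s=7: L1-HIT | VC [63]
  [8] addr=0x5b blk=22 s=6: MISS | VC [63, 54]
  [9] addr=0xbf blk=47 s=7: L1-HIT | VC [63, 54]
  [10] addr=0x36 blk=13 s=5: MISS | VC [63, 54, 21]
  [11] addr=0x56 blk=21 s=5: VC-HIT | VC [63, 54, 13]
  [12] addr=0x35 blk=13 s=5: VC-HIT | VC [63, 54, 21]

SEQ = [MISS, L1-HIT, MISS, MISS, VC-HIT, L1-HIT, MISS, L1-HIT, MISS, L1-HIT, MISS, VC-HIT, VC-HIT]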